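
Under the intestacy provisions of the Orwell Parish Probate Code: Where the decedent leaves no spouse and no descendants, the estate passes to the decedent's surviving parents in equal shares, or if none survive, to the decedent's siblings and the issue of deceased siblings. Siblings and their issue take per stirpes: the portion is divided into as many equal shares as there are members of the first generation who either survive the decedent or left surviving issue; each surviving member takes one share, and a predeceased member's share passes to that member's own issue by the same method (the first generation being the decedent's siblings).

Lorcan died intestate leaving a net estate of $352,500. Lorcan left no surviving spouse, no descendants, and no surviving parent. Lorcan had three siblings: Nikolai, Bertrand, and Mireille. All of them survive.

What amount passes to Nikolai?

The entire $352,500 passes to the siblings and their issue.
That amount ($352,500) is divided into 3 shares of $117,500: Nikolai, Bertrand, and Mireille each take $117,500.

Nikolai receives $117,500.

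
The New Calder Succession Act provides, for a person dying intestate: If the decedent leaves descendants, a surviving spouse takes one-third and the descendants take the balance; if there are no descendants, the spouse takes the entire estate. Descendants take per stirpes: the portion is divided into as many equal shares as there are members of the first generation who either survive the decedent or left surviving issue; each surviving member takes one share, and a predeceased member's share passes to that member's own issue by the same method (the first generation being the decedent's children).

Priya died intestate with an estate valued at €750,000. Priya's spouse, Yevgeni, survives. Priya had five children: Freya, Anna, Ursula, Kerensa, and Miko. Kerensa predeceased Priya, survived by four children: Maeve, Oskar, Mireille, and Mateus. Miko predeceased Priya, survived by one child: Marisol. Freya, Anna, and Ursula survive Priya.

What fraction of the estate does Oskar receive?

Yevgeni takes one-third of €750,000 = €250,000. The remaining €500,000 passes to the descendants.
The descendants' portion (€500,000) is divided into 5 shares of €100,000: Freya, Anna, and Ursula each take €100,000; Kerensa's €100,000 share passes to Kerensa's issue; Miko's €100,000 share passes to Miko's issue.
Kerensa's share (€100,000) is divided into 4 shares of €25,000: Maeve, Oskar, Mireille, and Mateus each take €25,000.
Miko's share (€100,000) passes entirely to Marisol.

Oskar receives 1/30 of the estate.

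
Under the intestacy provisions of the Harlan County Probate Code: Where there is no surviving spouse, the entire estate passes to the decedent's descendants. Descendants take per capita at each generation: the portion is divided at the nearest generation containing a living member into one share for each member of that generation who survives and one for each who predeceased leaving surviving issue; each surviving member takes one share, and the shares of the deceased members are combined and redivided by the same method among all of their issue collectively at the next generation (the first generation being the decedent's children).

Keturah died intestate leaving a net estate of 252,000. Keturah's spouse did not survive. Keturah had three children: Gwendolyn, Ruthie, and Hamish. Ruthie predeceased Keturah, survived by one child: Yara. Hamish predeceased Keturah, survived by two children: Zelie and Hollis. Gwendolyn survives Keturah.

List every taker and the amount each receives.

The entire 252,000 passes to the descendants.
That amount (252,000) is divided at the children's generation into 3 shares of 84,000. Gwendolyn takes 84,000. The 2 shares of the deceased (Ruthie and Hamish) are combined into a pool of 168,000.
That pool (168,000) is divided at the grandchildren's generation equally among Yara, Zelie, and Hollis: 56,000 each.

Gwendolyn: 84,000; Yara: 56,000; Zelie: 56,000; Hollis: 56,000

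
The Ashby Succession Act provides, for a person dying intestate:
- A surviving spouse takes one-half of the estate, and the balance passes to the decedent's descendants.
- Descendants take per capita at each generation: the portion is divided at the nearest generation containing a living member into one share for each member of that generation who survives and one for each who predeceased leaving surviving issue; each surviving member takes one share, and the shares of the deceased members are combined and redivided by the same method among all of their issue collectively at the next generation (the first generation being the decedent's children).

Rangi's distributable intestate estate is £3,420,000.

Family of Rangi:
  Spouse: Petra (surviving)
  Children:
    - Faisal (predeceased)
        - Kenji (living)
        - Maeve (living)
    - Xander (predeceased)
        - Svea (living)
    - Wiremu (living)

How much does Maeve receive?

Petra takes one-half of £3,420,000 = £1,710,000. The remaining £1,710,000 passes to the descendants.
The descendants' portion (£1,710,000) is divided at the children's generation into 3 shares of £570,000. Wiremu takes £570,000. The 2 shares of the deceased (Faisal and Xander) are combined into a pool of £1,140,000.
That pool (£1,140,000) is divided at the grandchildren's generation equally among Kenji, Maeve, and Svea: £380,000 each.

Maeve receives £380,000.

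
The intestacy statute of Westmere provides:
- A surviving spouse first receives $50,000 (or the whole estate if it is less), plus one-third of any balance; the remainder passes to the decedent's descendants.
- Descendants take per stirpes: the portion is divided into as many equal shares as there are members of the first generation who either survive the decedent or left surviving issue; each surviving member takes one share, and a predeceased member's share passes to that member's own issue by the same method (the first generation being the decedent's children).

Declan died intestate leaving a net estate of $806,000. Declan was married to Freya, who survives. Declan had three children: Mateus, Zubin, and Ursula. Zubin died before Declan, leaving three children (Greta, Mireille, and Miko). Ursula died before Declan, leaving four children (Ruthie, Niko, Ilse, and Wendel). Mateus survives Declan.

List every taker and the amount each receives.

Freya: $302,000; Mateus: $168,000; Greta: $56,000; Mireille: $56,000; Miko: $56,000; Ruthie: $42,000; Niko: $42,000; Ilse: $42,000; Wendel: $42,000

Freya first takes $50,000, leaving a balance of $756,000. Freya then takes one-third of the balance ($252,000), for a total of $302,000. The remaining $504,000 passes to the descendants.
The descendants' portion ($504,000) is divided into 3 shares of $168,000: Mateus takes $168,000; Zubin's $168,000 share passes to Zubin's issue; Ursula's $168,000 share passes to Ursula's issue.
Zubin's share ($168,000) is divided into 3 shares of $56,000: Greta, Mireille, and Miko each take $56,000.
Ursula's share ($168,000) is divided into 4 shares of $42,000: Ruthie, Niko, Ilse, and Wendel each take $42,000.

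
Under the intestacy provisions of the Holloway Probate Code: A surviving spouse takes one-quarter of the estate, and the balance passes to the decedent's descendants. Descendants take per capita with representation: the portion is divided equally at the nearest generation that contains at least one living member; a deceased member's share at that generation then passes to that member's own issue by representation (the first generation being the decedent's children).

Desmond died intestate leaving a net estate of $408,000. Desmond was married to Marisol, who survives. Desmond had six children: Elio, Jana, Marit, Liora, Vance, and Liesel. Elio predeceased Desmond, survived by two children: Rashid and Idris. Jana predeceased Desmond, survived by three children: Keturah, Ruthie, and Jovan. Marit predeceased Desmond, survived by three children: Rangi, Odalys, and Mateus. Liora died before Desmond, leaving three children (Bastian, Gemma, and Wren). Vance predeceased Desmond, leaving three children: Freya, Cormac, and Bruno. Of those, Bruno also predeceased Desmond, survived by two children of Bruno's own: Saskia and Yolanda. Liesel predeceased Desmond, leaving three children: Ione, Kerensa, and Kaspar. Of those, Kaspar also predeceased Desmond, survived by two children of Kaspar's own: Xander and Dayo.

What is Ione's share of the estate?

Marisol takes one-quarter of $408,000 = $102,000. The remaining $306,000 passes to the descendants.
No child survives, so the initial division is made at the grandchildren's generation.
The descendants' portion ($306,000) is divided into 17 shares of $18,000: Rashid, Idris, Keturah, Ruthie, Jovan, Rangi, Odalys, Mateus, Bastian, Gemma, Wren, Freya, Cormac, Ione, and Kerensa each take $18,000; Bruno's $18,000 share passes to Bruno's issue; Kaspar's $18,000 share passes to Kaspar's issue.
Bruno's share ($18,000) is divided into 2 shares of $9,000: Saskia and Yolanda each take $9,000.
Kaspar's share ($18,000) is divided into 2 shares of $9,000: Xander and Dayo each take $9,000.

Ione receives $18,000.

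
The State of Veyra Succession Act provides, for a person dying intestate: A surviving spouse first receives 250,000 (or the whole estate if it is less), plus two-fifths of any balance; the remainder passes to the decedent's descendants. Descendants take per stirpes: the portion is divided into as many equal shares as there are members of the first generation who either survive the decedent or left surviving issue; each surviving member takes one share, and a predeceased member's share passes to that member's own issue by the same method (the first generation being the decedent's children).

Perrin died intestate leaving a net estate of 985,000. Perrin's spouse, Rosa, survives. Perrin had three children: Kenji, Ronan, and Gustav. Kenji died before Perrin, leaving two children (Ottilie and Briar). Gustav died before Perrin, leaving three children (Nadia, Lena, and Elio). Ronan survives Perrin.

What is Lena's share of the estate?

Rosa first takes 250,000, leaving a balance of 735,000. Rosa then takes two-fifths of the balance (294,000), for a total of 544,000. The remaining 441,000 passes to the descendants.
The descendants' portion (441,000) is divided into 3 shares of 147,000: Ronan takes 147,000; Kenji's 147,000 share passes to Kenji's issue; Gustav's 147,000 share passes to Gustav's issue.
Kenji's share (147,000) is divided into 2 shares of 73,500: Ottilie and Briar each take 73,500.
Gustav's share (147,000) is divided into 3 shares of 49,000: Nadia, Lena, and Elio each take 49,000.

Lena receives 49,000.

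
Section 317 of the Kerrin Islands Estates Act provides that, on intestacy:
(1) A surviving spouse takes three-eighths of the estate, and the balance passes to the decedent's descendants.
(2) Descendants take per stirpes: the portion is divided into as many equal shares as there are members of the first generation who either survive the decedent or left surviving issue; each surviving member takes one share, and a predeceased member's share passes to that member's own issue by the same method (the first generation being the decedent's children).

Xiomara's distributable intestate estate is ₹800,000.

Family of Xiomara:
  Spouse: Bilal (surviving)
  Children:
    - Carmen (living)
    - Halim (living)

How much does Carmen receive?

Bilal takes three-eighths of ₹800,000 = ₹300,000. The remaining ₹500,000 passes to the descendants.
The descendants' portion (₹500,000) is divided into 2 shares of ₹250,000: Carmen and Halim each take ₹250,000.

Carmen receives ₹250,000.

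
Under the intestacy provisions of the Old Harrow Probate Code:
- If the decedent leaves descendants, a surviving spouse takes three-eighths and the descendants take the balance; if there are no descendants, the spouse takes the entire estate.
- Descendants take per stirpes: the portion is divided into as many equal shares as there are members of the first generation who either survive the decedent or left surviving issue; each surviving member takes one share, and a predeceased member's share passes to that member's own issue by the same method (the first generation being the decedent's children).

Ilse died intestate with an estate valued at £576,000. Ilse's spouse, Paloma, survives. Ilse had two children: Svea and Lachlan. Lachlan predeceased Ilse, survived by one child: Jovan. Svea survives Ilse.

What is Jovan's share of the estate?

Paloma takes three-eighths of £576,000 = £216,000. The remaining £360,000 passes to the descendants.
The descendants' portion (£360,000) is divided into 2 shares of £180,000: Svea takes £180,000; Lachlan's £180,000 share passes to Lachlan's issue.
Lachlan's share (£180,000) passes entirely to Jovan.

Jovan receives £180,000.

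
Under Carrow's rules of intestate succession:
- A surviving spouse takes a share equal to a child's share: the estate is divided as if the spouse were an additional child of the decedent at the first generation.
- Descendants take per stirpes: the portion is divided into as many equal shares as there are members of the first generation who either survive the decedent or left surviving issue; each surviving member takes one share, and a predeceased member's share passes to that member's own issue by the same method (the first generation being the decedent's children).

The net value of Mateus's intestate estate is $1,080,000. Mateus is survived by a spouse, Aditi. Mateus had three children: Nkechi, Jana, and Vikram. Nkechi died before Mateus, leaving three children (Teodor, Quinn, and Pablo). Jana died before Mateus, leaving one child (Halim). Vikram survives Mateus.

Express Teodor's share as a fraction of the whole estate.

Teodor receives 1/12 of the estate.

The spouse counts as an additional share at the children's level, so there are 4 primary shares of $270,000. Aditi takes one such share ($270,000).
The children's combined portion ($810,000) is divided into 3 shares of $270,000: Vikram takes $270,000; Nkechi's $270,000 share passes to Nkechi's issue; Jana's $270,000 share passes to Jana's issue.
Nkechi's share ($270,000) is divided into 3 shares of $90,000: Teodor, Quinn, and Pablo each take $90,000.
Jana's share ($270,000) passes entirely to Halim.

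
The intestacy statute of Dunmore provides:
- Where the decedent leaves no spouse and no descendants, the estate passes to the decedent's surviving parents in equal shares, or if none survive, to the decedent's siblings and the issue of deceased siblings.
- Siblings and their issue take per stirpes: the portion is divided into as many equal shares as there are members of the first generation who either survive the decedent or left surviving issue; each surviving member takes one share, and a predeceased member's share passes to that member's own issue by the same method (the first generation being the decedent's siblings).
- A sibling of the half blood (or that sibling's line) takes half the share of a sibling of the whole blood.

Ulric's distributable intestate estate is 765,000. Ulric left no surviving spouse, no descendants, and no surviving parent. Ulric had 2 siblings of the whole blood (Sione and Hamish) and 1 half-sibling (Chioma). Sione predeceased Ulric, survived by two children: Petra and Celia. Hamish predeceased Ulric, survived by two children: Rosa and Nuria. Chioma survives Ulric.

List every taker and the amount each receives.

The entire 765,000 passes to the siblings and their issue.
Counting each half-blood sibling's line as half a unit, there are 5/2 units in 765,000, so one unit is 306,000. Whole-blood lines (Sione and Hamish) take 306,000 each; half-blood lines (Chioma) take 153,000 each.
Sione's share (306,000) is divided into 2 shares of 153,000: Petra and Celia each take 153,000.
Hamish's share (306,000) is divided into 2 shares of 153,000: Rosa and Nuria each take 153,000.

Petra: 153,000; Celia: 153,000; Chioma: 153,000; Rosa: 153,000; Nuria: 153,000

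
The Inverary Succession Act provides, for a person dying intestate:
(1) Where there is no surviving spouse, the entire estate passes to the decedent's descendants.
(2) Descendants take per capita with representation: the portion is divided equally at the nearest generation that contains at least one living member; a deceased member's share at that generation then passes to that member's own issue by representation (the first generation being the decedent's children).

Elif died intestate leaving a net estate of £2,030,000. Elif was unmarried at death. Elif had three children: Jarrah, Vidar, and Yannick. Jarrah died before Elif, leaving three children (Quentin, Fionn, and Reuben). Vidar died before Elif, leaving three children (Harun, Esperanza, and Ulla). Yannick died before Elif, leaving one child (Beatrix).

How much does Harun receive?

Harun receives £290,000.

The entire £2,030,000 passes to the descendants.
No child survives, so the initial division is made at the grandchildren's generation.
That amount (£2,030,000) is divided into 7 shares of £290,000: Quentin, Fionn, Reuben, Harun, Esperanza, Ulla, and Beatrix each take £290,000.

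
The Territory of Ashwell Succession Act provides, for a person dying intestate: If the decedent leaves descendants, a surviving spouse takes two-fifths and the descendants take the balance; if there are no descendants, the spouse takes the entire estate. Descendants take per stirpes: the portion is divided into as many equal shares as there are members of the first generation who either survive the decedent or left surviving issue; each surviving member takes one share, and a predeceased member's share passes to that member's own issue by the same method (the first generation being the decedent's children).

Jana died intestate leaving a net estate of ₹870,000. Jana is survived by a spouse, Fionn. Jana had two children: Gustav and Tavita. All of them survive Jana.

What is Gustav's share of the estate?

Gustav receives ₹261,000.

Fionn takes two-fifths of ₹870,000 = ₹348,000. The remaining ₹522,000 passes to the descendants.
The descendants' portion (₹522,000) is divided into 2 shares of ₹261,000: Gustav and Tavita each take ₹261,000.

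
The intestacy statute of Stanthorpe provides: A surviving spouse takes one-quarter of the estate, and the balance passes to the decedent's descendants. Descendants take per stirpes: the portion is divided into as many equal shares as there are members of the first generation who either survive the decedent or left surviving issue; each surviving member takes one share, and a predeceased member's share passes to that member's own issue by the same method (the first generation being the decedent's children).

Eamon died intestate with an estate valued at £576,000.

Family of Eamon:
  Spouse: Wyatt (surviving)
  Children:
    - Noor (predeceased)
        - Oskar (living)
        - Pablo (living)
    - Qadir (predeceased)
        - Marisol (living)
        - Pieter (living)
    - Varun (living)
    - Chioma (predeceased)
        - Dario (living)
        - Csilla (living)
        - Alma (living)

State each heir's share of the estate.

Wyatt: £144,000; Oskar: £54,000; Pablo: £54,000; Marisol: £54,000; Pieter: £54,000; Varun: £108,000; Dario: £36,000; Csilla: £36,000; Alma: £36,000

Wyatt takes one-quarter of £576,000 = £144,000. The remaining £432,000 passes to the descendants.
The descendants' portion (£432,000) is divided into 4 shares of £108,000: Varun takes £108,000; Noor's £108,000 share passes to Noor's issue; Qadir's £108,000 share passes to Qadir's issue; Chioma's £108,000 share passes to Chioma's issue.
Noor's share (£108,000) is divided into 2 shares of £54,000: Oskar and Pablo each take £54,000.
Qadir's share (£108,000) is divided into 2 shares of £54,000: Marisol and Pieter each take £54,000.
Chioma's share (£108,000) is divided into 3 shares of £36,000: Dario, Csilla, and Alma each take £36,000.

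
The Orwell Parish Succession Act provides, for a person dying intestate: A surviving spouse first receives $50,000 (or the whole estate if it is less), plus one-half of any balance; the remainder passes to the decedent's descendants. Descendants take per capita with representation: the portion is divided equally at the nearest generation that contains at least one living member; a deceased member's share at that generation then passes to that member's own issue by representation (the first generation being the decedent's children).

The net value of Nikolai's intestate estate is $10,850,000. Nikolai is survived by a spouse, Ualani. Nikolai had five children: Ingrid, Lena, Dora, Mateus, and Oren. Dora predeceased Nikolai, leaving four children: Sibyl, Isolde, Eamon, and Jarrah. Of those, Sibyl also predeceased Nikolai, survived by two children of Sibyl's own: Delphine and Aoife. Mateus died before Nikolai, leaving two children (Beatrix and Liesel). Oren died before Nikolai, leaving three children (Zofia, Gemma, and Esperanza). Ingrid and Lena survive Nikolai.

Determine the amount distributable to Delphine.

Delphine receives $135,000.

Ualani first takes $50,000, leaving a balance of $10,800,000. Ualani then takes one-half of the balance ($5,400,000), for a total of $5,450,000. The remaining $5,400,000 passes to the descendants.
The descendants' portion ($5,400,000) is divided into 5 shares of $1,080,000: Ingrid and Lena each take $1,080,000; Dora's $1,080,000 share passes to Dora's issue; Mateus's $1,080,000 share passes to Mateus's issue; Oren's $1,080,000 share passes to Oren's issue.
Dora's share ($1,080,000) is divided into 4 shares of $270,000: Isolde, Eamon, and Jarrah each take $270,000; Sibyl's $270,000 share passes to Sibyl's issue.
Sibyl's share ($270,000) is divided into 2 shares of $135,000: Delphine and Aoife each take $135,000.
Mateus's share ($1,080,000) is divided into 2 shares of $540,000: Beatrix and Liesel each take $540,000.
Oren's share ($1,080,000) is divided into 3 shares of $360,000: Zofia, Gemma, and Esperanza each take $360,000.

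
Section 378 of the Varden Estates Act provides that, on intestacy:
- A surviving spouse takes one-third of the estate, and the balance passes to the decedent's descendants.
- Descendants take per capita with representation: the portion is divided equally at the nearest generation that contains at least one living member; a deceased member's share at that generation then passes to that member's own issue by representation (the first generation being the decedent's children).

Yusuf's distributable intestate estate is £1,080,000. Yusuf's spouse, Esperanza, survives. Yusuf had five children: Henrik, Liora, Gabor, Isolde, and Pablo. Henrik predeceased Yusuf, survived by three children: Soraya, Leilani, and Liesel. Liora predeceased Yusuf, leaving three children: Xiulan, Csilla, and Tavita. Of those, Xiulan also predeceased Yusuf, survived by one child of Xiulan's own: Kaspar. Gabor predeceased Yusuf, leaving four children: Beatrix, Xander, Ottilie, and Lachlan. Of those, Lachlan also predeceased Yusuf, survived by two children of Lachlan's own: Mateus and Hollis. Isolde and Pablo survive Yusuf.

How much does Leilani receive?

Leilani receives £48,000.

Esperanza takes one-third of £1,080,000 = £360,000. The remaining £720,000 passes to the descendants.
The descendants' portion (£720,000) is divided into 5 shares of £144,000: Isolde and Pablo each take £144,000; Henrik's £144,000 share passes to Henrik's issue; Liora's £144,000 share passes to Liora's issue; Gabor's £144,000 share passes to Gabor's issue.
Henrik's share (£144,000) is divided into 3 shares of £48,000: Soraya, Leilani, and Liesel each take £48,000.
Liora's share (£144,000) is divided into 3 shares of £48,000: Csilla and Tavita each take £48,000; Xiulan's £48,000 share passes to Xiulan's issue.
Xiulan's share (£48,000) passes entirely to Kaspar.
Gabor's share (£144,000) is divided into 4 shares of £36,000: Beatrix, Xander, and Ottilie each take £36,000; Lachlan's £36,000 share passes to Lachlan's issue.
Lachlan's share (£36,000) is divided into 2 shares of £18,000: Mateus and Hollis each take £18,000.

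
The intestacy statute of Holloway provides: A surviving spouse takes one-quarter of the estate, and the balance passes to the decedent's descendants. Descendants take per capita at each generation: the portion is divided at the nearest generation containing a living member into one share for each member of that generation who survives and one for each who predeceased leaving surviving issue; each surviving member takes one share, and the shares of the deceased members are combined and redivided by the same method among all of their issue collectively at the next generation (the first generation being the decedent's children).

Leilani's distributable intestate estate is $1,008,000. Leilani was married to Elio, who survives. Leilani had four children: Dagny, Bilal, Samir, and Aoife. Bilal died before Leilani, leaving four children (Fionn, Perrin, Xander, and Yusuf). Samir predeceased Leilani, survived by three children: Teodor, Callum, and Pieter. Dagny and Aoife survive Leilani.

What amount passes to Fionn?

Elio takes one-quarter of $1,008,000 = $252,000. The remaining $756,000 passes to the descendants.
The descendants' portion ($756,000) is divided at the children's generation into 4 shares of $189,000. Dagny and Aoife each take $189,000. The 2 shares of the deceased (Bilal and Samir) are combined into a pool of $378,000.
That pool ($378,000) is divided at the grandchildren's generation equally among Fionn, Perrin, Xander, Yusuf, Teodor, Callum, and Pieter: $54,000 each.

Fionn receives $54,000.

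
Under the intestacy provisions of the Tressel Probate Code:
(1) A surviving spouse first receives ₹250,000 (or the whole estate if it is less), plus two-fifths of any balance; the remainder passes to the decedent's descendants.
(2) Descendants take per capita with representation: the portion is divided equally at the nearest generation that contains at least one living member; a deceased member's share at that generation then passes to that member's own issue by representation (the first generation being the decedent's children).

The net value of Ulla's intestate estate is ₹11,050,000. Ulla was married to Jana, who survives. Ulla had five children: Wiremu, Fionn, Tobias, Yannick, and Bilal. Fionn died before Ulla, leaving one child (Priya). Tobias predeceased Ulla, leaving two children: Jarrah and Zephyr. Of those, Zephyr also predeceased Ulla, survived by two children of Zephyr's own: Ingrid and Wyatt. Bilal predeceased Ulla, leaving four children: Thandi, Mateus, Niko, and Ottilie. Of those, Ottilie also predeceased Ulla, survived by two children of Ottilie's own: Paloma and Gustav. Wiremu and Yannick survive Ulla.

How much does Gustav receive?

Jana first takes ₹250,000, leaving a balance of ₹10,800,000. Jana then takes two-fifths of the balance (₹4,320,000), for a total of ₹4,570,000. The remaining ₹6,480,000 passes to the descendants.
The descendants' portion (₹6,480,000) is divided into 5 shares of ₹1,296,000: Wiremu and Yannick each take ₹1,296,000; Fionn's ₹1,296,000 share passes to Fionn's issue; Tobias's ₹1,296,000 share passes to Tobias's issue; Bilal's ₹1,296,000 share passes to Bilal's issue.
Fionn's share (₹1,296,000) passes entirely to Priya.
Tobias's share (₹1,296,000) is divided into 2 shares of ₹648,000: Jarrah takes ₹648,000; Zephyr's ₹648,000 share passes to Zephyr's issue.
Zephyr's share (₹648,000) is divided into 2 shares of ₹324,000: Ingrid and Wyatt each take ₹324,000.
Bilal's share (₹1,296,000) is divided into 4 shares of ₹324,000: Thandi, Mateus, and Niko each take ₹324,000; Ottilie's ₹324,000 share passes to Ottilie's issue.
Ottilie's share (₹324,000) is divided into 2 shares of ₹162,000: Paloma and Gustav each take ₹162,000.

Gustav receives ₹162,000.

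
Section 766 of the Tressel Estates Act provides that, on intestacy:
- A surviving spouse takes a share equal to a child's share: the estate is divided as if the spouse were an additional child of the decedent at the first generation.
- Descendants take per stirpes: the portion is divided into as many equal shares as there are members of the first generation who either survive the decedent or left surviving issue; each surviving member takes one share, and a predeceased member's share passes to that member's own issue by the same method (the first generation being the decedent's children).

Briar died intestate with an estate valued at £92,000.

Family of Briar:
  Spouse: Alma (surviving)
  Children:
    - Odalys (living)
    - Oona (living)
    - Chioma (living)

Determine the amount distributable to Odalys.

Odalys receives £23,000.

The spouse counts as an additional share at the children's level, so there are 4 primary shares of £23,000. Alma takes one such share (£23,000).
The children's combined portion (£69,000) is divided into 3 shares of £23,000: Odalys, Oona, and Chioma each take £23,000.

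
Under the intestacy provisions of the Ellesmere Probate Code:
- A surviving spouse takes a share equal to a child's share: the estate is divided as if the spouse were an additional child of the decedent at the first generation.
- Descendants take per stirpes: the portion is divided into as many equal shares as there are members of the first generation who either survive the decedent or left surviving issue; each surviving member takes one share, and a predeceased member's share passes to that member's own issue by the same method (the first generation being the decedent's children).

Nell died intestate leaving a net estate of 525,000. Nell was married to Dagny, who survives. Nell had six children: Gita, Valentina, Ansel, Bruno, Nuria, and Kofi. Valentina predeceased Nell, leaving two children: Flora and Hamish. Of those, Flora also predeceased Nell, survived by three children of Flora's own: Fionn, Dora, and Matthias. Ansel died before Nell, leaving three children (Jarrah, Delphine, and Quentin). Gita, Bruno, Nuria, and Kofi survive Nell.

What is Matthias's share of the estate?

The spouse counts as an additional share at the children's level, so there are 7 primary shares of 75,000. Dagny takes one such share (75,000).
The children's combined portion (450,000) is divided into 6 shares of 75,000: Gita, Bruno, Nuria, and Kofi each take 75,000; Valentina's 75,000 share passes to Valentina's issue; Ansel's 75,000 share passes to Ansel's issue.
Valentina's share (75,000) is divided into 2 shares of 37,500: Hamish takes 37,500; Flora's 37,500 share passes to Flora's issue.
Flora's share (37,500) is divided into 3 shares of 12,500: Fionn, Dora, and Matthias each take 12,500.
Ansel's share (75,000) is divided into 3 shares of 25,000: Jarrah, Delphine, and Quentin each take 25,000.

Matthias receives 12,500.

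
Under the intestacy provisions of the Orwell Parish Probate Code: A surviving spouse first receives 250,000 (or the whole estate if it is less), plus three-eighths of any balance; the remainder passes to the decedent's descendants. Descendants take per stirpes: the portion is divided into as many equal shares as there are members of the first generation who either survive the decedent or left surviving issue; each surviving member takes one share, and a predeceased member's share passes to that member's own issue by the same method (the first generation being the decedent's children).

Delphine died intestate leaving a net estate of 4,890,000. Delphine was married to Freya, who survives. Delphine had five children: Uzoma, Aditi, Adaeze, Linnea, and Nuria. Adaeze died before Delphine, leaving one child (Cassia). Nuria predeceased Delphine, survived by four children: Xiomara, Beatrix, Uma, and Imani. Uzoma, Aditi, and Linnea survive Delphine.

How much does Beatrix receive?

Beatrix receives 145,000.

Freya first takes 250,000, leaving a balance of 4,640,000. Freya then takes three-eighths of the balance (1,740,000), for a total of 1,990,000. The remaining 2,900,000 passes to the descendants.
The descendants' portion (2,900,000) is divided into 5 shares of 580,000: Uzoma, Aditi, and Linnea each take 580,000; Adaeze's 580,000 share passes to Adaeze's issue; Nuria's 580,000 share passes to Nuria's issue.
Adaeze's share (580,000) passes entirely to Cassia.
Nuria's share (580,000) is divided into 4 shares of 145,000: Xiomara, Beatrix, Uma, and Imani each take 145,000.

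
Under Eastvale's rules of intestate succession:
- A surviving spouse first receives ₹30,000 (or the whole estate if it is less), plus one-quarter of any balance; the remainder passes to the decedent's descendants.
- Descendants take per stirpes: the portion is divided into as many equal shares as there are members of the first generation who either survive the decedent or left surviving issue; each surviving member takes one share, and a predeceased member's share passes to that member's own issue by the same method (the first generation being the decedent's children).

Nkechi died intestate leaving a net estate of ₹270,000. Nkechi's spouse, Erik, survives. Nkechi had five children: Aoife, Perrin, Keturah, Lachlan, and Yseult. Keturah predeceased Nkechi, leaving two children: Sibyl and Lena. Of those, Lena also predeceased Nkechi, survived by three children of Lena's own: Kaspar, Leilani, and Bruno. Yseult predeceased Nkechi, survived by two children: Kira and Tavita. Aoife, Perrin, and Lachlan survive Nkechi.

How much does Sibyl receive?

Erik first takes ₹30,000, leaving a balance of ₹240,000. Erik then takes one-quarter of the balance (₹60,000), for a total of ₹90,000. The remaining ₹180,000 passes to the descendants.
The descendants' portion (₹180,000) is divided into 5 shares of ₹36,000: Aoife, Perrin, and Lachlan each take ₹36,000; Keturah's ₹36,000 share passes to Keturah's issue; Yseult's ₹36,000 share passes to Yseult's issue.
Keturah's share (₹36,000) is divided into 2 shares of ₹18,000: Sibyl takes ₹18,000; Lena's ₹18,000 share passes to Lena's issue.
Lena's share (₹18,000) is divided into 3 shares of ₹6,000: Kaspar, Leilani, and Bruno each take ₹6,000.
Yseult's share (₹36,000) is divided into 2 shares of ₹18,000: Kira and Tavita each take ₹18,000.

Sibyl receives ₹18,000.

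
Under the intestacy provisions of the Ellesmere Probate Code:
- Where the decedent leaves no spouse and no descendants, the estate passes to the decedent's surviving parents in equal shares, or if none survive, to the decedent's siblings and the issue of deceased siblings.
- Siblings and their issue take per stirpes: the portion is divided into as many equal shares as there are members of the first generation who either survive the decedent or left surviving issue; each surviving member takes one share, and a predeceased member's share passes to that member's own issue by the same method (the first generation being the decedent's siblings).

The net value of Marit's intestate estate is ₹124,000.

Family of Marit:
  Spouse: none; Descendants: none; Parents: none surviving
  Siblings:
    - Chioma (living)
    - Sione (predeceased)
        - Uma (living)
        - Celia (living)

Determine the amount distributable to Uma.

The entire ₹124,000 passes to the siblings and their issue.
That amount (₹124,000) is divided into 2 shares of ₹62,000: Chioma takes ₹62,000; Sione's ₹62,000 share passes to Sione's issue.
Sione's share (₹62,000) is divided into 2 shares of ₹31,000: Uma and Celia each take ₹31,000.

Uma receives ₹31,000.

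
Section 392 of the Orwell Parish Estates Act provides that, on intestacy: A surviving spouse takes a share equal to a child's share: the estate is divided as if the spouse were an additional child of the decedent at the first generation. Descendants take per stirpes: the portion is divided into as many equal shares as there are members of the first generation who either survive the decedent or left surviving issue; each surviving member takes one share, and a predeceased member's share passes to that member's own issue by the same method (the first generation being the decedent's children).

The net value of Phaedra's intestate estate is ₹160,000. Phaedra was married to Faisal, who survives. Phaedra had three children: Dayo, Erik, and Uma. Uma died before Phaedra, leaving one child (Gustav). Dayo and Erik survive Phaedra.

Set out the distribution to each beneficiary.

Faisal: ₹40,000; Dayo: ₹40,000; Erik: ₹40,000; Gustav: ₹40,000

The spouse counts as an additional share at the children's level, so there are 4 primary shares of ₹40,000. Faisal takes one such share (₹40,000).
The children's combined portion (₹120,000) is divided into 3 shares of ₹40,000: Dayo and Erik each take ₹40,000; Uma's ₹40,000 share passes to Uma's issue.
Uma's share (₹40,000) passes entirely to Gustav.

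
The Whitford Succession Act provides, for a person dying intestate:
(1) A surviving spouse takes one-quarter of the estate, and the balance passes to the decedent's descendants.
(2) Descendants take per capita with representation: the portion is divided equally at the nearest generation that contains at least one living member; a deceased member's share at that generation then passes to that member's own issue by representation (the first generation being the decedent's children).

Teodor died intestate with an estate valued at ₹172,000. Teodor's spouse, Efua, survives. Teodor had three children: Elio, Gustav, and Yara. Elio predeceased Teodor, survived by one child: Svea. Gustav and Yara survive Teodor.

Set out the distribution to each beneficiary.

Efua: ₹43,000; Svea: ₹43,000; Gustav: ₹43,000; Yara: ₹43,000

Efua takes one-quarter of ₹172,000 = ₹43,000. The remaining ₹129,000 passes to the descendants.
The descendants' portion (₹129,000) is divided into 3 shares of ₹43,000: Gustav and Yara each take ₹43,000; Elio's ₹43,000 share passes to Elio's issue.
Elio's share (₹43,000) passes entirely to Svea.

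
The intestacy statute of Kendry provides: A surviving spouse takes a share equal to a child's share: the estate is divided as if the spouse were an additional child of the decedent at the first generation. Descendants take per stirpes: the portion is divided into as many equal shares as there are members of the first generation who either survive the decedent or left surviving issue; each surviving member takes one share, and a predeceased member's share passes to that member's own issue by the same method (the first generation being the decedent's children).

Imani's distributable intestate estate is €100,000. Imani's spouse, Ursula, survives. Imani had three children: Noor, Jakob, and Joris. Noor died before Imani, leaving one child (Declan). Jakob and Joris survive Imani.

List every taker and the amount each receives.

Ursula: €25,000; Declan: €25,000; Jakob: €25,000; Joris: €25,000

The spouse counts as an additional share at the children's level, so there are 4 primary shares of €25,000. Ursula takes one such share (€25,000).
The children's combined portion (€75,000) is divided into 3 shares of €25,000: Jakob and Joris each take €25,000; Noor's €25,000 share passes to Noor's issue.
Noor's share (€25,000) passes entirely to Declan.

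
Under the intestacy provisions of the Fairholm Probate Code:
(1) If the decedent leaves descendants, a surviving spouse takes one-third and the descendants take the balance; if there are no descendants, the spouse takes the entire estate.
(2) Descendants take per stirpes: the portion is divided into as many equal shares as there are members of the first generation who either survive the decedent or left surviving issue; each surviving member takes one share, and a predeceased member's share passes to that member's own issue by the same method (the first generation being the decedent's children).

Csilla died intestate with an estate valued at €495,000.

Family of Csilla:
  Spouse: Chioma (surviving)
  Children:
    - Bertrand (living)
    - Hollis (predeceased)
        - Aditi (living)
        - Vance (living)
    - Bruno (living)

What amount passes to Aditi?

Chioma takes one-third of €495,000 = €165,000. The remaining €330,000 passes to the descendants.
The descendants' portion (€330,000) is divided into 3 shares of €110,000: Bertrand and Bruno each take €110,000; Hollis's €110,000 share passes to Hollis's issue.
Hollis's share (€110,000) is divided into 2 shares of €55,000: Aditi and Vance each take €55,000.

Aditi receives €55,000.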